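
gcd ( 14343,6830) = 683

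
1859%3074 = 1859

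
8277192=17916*462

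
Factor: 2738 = 2^1*37^2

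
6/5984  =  3/2992 = 0.00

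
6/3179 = 6/3179   =  0.00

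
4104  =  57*72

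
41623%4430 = 1753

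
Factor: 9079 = 7^1*1297^1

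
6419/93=6419/93=   69.02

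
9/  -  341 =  - 1 + 332/341 = - 0.03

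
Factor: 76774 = 2^1*23^1*1669^1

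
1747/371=4 + 263/371  =  4.71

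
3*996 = 2988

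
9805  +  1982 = 11787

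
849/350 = 2 + 149/350 = 2.43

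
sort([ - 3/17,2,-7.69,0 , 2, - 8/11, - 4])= [ - 7.69,- 4, - 8/11, - 3/17,0,2, 2]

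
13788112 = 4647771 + 9140341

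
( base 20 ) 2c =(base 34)1i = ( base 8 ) 64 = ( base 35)1H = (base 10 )52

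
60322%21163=17996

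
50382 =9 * 5598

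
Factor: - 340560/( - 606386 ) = 2^3*3^2*5^1 *641^(  -  1 ) = 360/641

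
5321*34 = 180914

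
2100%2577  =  2100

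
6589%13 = 11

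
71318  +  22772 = 94090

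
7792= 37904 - 30112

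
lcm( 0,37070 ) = 0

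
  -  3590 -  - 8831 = 5241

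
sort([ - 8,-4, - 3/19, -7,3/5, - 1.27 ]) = [ -8, - 7, - 4 , - 1.27 , - 3/19, 3/5 ]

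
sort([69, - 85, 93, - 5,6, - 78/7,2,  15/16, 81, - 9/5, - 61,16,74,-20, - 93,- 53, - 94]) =[-94, - 93, - 85, - 61, - 53, - 20, - 78/7 , - 5, - 9/5,15/16,2 , 6, 16  ,  69, 74, 81,  93 ] 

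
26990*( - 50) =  - 1349500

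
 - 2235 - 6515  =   - 8750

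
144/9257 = 144/9257 = 0.02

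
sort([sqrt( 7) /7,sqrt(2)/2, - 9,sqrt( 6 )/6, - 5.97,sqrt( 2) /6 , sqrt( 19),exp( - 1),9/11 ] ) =[ - 9, - 5.97, sqrt( 2 )/6,  exp( - 1),sqrt( 7)/7, sqrt( 6 )/6, sqrt ( 2) /2,9/11,sqrt( 19) ] 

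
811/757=1+54/757 = 1.07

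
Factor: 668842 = 2^1*334421^1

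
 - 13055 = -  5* 2611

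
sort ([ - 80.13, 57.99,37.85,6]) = [ - 80.13,  6,37.85,57.99] 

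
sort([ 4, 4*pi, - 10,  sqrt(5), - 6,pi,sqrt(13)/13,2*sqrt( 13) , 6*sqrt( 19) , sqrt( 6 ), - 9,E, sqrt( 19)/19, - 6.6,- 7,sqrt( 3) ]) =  [ - 10,-9, - 7 ,-6.6,-6,sqrt( 19) /19,sqrt (13) /13, sqrt(3 ),sqrt( 5),sqrt( 6),E,pi,  4 , 2*sqrt ( 13),4*pi,6*sqrt(19) ] 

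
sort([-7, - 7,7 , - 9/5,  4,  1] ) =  [-7, - 7, - 9/5,1, 4,7] 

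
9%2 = 1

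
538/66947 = 538/66947  =  0.01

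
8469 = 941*9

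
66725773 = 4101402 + 62624371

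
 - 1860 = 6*( - 310 )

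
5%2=1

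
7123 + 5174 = 12297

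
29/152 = 29/152 = 0.19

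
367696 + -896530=-528834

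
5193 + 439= 5632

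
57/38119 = 57/38119= 0.00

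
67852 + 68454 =136306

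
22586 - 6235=16351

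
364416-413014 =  - 48598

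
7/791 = 1/113 = 0.01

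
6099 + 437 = 6536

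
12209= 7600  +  4609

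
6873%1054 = 549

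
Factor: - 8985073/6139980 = -2^( - 2)*3^( - 2 )* 5^(  -  1 )*7^(  -  1 )*11^( - 1 )*443^(- 1)*691^1*13003^1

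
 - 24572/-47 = 24572/47 = 522.81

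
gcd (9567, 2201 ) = 1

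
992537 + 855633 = 1848170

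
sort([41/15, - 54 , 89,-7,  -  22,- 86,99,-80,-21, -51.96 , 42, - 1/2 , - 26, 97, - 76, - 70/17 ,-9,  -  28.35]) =[  -  86, - 80  , - 76, - 54,-51.96, - 28.35,-26, - 22, - 21,  -  9, - 7, - 70/17, - 1/2,41/15,42,89,97,99] 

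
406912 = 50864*8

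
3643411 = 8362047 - 4718636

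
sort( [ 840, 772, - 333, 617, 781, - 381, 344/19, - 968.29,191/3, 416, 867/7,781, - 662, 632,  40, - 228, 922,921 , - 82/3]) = [-968.29 ,  -  662,  -  381, - 333,-228, - 82/3,344/19, 40, 191/3, 867/7, 416, 617, 632, 772, 781, 781, 840, 921, 922 ] 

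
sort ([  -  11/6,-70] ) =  [-70, - 11/6]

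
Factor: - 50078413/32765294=-2^( -1 )*7^1 * 11^1*17^1 *23^ (- 1 )*67^1 * 571^1*712289^(  -  1)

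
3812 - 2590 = 1222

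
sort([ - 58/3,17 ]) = [ - 58/3 , 17]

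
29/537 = 29/537 =0.05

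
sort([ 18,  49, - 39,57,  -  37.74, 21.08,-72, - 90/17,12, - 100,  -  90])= [ - 100, - 90 , - 72, - 39, - 37.74 , - 90/17, 12,18, 21.08, 49,57 ] 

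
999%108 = 27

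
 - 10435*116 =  - 1210460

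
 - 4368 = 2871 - 7239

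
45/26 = 1 + 19/26 = 1.73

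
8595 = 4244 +4351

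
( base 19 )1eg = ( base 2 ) 1010000011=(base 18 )1hd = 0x283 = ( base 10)643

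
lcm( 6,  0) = 0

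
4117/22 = 187 + 3/22 = 187.14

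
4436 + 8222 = 12658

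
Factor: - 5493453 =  - 3^1 * 7^1*261593^1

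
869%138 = 41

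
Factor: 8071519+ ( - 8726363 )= -2^2 * 31^1*5281^1   =  - 654844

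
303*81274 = 24626022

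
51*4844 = 247044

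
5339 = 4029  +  1310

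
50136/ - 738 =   -  68+ 8/123= - 67.93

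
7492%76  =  44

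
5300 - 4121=1179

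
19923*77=1534071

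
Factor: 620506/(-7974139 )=-2^1*17^( - 1)*67^( - 1)*461^1*673^1*7001^( - 1)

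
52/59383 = 52/59383 = 0.00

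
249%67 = 48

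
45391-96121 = -50730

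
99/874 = 99/874 = 0.11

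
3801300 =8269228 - 4467928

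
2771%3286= 2771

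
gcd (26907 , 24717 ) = 3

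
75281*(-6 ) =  - 451686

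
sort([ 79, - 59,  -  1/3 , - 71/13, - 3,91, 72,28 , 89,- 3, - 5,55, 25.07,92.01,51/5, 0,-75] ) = [ - 75, - 59, - 71/13,-5, - 3, - 3, - 1/3,0,51/5, 25.07,28,55,72,79, 89, 91, 92.01]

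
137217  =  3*45739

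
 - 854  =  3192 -4046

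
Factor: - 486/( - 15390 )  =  3/95=   3^1 * 5^( - 1 ) * 19^ ( - 1 )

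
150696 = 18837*8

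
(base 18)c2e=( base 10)3938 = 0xF62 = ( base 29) 4jn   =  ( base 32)3R2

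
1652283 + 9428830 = 11081113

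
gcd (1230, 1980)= 30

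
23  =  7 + 16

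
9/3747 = 3/1249 = 0.00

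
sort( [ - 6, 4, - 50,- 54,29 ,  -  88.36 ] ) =[- 88.36, - 54 , - 50, - 6, 4,  29]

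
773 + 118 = 891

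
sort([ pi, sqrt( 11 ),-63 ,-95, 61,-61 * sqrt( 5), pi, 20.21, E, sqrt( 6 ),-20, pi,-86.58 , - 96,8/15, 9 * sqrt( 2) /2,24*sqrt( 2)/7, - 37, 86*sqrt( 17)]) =[ - 61*sqrt( 5),-96,- 95,-86.58, - 63, - 37, - 20, 8/15, sqrt( 6),E,pi, pi, pi, sqrt(  11 ), 24*sqrt( 2)/7, 9 * sqrt( 2)/2, 20.21, 61,86 * sqrt (17) ]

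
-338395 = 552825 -891220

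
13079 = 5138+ 7941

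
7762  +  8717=16479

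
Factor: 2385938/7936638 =1192969/3968319= 3^( - 1 )*1031^( - 1 ) * 1283^(-1 )*1192969^1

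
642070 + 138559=780629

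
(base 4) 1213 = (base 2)1100111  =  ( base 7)205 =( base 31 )3A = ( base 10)103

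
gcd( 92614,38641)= 1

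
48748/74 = 658+28/37=658.76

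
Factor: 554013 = 3^3*17^2 *71^1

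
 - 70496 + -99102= -169598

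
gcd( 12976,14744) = 8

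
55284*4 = 221136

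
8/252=2/63 = 0.03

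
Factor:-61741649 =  - 61741649^1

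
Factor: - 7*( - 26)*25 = 2^1*5^2 * 7^1 * 13^1 = 4550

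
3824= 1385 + 2439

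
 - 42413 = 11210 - 53623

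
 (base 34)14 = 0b100110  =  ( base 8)46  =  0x26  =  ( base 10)38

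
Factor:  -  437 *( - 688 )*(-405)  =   - 2^4*3^4*5^1*19^1*23^1*43^1= - 121765680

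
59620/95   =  627 + 11/19=627.58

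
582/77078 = 291/38539 = 0.01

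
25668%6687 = 5607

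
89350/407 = 219 + 217/407 = 219.53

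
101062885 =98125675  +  2937210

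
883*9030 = 7973490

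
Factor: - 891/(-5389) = 3^4*11^1*17^(-1 ) *317^( - 1) 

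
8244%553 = 502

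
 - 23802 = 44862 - 68664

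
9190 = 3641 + 5549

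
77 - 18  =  59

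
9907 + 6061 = 15968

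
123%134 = 123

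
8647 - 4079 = 4568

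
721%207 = 100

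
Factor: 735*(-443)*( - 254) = 2^1*  3^1*5^1*7^2 * 127^1 * 443^1 = 82703670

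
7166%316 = 214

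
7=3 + 4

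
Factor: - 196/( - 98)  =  2^1=2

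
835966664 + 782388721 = 1618355385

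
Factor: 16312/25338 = 2^2*3^( - 1 ) * 41^ ( - 1)*103^( - 1)*2039^1 = 8156/12669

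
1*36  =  36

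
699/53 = 699/53=13.19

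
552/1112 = 69/139 = 0.50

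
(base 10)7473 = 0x1d31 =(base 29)8PK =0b1110100110001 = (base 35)63I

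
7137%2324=165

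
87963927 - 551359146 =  - 463395219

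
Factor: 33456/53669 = 48/77 = 2^4*3^1 * 7^(- 1)*11^( - 1 )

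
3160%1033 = 61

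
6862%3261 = 340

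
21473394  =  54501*394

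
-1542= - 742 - 800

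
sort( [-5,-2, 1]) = [ - 5,  -  2,1 ] 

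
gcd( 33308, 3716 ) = 4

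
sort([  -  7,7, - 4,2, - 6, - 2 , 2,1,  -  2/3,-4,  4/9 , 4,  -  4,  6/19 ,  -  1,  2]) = [ - 7, - 6,  -  4, - 4,-4, - 2, - 1, - 2/3, 6/19, 4/9,1,2, 2,2,  4 , 7 ] 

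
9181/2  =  4590 + 1/2  =  4590.50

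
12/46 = 6/23 =0.26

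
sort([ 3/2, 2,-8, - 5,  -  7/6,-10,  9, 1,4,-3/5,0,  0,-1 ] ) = [ - 10, - 8, - 5,-7/6,-1,-3/5,  0,  0,  1,3/2,2, 4, 9] 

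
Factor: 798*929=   2^1* 3^1*7^1*19^1*929^1 =741342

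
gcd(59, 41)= 1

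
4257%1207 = 636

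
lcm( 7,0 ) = 0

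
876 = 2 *438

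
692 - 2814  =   - 2122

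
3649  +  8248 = 11897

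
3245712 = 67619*48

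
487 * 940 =457780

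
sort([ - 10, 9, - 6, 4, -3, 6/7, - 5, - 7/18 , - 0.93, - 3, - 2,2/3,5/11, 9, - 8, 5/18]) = [-10, - 8, - 6, - 5,-3, - 3,  -  2, - 0.93,-7/18, 5/18,  5/11,  2/3,6/7,  4,  9, 9 ]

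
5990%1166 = 160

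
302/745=302/745 = 0.41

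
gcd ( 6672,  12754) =2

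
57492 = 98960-41468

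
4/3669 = 4/3669 = 0.00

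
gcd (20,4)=4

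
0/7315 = 0=0.00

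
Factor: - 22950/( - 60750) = 17/45= 3^( - 2)*5^( - 1 )*17^1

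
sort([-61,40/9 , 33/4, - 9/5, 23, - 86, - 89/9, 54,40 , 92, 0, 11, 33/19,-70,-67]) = [-86, - 70,-67,-61,  -  89/9, - 9/5, 0,33/19,40/9,33/4,11, 23,40,54, 92]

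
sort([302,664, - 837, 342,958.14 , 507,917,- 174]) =[ - 837, - 174,302,342,507,  664, 917,958.14] 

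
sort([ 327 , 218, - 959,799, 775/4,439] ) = [ - 959,775/4,218, 327,439,  799 ] 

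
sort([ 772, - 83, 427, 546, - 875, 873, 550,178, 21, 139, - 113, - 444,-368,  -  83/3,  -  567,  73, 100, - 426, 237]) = [  -  875, - 567, - 444, - 426,- 368,-113, - 83, -83/3 , 21, 73 , 100, 139,178, 237, 427,546, 550, 772, 873]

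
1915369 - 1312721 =602648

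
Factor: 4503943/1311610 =2^( - 1)* 5^( - 1)*31^( - 1)*491^1*4231^(-1)*9173^1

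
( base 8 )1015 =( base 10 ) 525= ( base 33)FU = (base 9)643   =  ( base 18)1B3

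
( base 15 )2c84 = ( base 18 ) 1b9g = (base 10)9574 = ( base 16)2566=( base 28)C5Q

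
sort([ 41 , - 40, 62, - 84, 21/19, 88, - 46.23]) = [- 84, - 46.23 , - 40 , 21/19, 41, 62,  88]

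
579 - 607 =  - 28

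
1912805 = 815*2347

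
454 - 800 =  - 346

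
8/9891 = 8/9891 = 0.00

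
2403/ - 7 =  - 2403/7= - 343.29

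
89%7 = 5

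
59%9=5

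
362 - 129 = 233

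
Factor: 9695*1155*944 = 10570652400 = 2^4*3^1*5^2* 7^2*11^1*59^1*277^1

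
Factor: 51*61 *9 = 27999 = 3^3 * 17^1 *61^1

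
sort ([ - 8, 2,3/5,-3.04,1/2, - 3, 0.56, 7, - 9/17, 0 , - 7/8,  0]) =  [ - 8, - 3.04, - 3, - 7/8, - 9/17, 0,0, 1/2,0.56,3/5, 2,7]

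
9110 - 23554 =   -  14444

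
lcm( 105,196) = 2940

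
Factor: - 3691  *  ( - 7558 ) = 2^1*3691^1*3779^1 = 27896578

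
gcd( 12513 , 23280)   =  291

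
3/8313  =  1/2771 = 0.00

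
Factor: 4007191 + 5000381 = 2^2*3^1*7^2*15319^1 = 9007572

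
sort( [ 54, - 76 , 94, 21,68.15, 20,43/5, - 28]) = [ - 76, - 28 , 43/5, 20,21, 54, 68.15, 94 ]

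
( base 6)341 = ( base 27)4P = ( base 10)133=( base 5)1013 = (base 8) 205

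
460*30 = 13800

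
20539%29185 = 20539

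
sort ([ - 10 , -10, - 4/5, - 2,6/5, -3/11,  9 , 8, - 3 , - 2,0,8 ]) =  [ - 10, - 10, - 3,-2, - 2, - 4/5 , - 3/11 , 0,6/5 , 8,8,9 ] 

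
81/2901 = 27/967 = 0.03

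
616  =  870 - 254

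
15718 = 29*542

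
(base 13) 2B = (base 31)16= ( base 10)37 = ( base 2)100101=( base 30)17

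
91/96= 91/96 = 0.95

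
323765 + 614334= 938099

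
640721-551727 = 88994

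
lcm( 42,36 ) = 252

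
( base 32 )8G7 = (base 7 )34253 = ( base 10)8711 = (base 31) 920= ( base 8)21007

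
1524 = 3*508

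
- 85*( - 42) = 3570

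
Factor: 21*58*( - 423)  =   - 2^1*3^3*7^1*29^1*47^1 = - 515214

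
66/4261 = 66/4261 = 0.02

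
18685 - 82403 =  - 63718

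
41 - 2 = 39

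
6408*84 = 538272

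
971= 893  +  78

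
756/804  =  63/67 = 0.94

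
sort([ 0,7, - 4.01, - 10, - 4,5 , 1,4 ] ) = [ - 10, - 4.01 , - 4,0, 1,4,5, 7]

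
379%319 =60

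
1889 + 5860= 7749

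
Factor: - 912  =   - 2^4*3^1*19^1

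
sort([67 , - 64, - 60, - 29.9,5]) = [ - 64, - 60,  -  29.9 , 5,67]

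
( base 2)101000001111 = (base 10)2575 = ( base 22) 571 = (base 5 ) 40300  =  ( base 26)3l1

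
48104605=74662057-26557452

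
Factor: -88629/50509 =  - 3^1*31^1*53^(  -  1)  =  -  93/53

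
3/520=3/520 = 0.01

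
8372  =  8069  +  303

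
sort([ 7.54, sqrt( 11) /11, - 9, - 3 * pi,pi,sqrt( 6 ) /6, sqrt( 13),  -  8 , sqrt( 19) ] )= [ - 3*pi,-9,- 8,sqrt( 11 )/11, sqrt( 6)/6,pi,  sqrt( 13),sqrt( 19),7.54 ] 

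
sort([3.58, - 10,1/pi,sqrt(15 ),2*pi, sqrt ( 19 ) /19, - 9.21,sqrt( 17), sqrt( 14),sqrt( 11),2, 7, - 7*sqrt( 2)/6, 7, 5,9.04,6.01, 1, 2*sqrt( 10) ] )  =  [ - 10, - 9.21, - 7*sqrt(2 )/6,  sqrt( 19)/19,1/pi, 1, 2,sqrt(11), 3.58, sqrt(14 ), sqrt( 15), sqrt( 17 ), 5, 6.01, 2*pi,2*sqrt(10) , 7 , 7, 9.04]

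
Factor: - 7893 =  - 3^2 * 877^1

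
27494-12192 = 15302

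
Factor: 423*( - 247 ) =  - 3^2*13^1*19^1*47^1 = -104481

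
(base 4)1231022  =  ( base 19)106d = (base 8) 15512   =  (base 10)6986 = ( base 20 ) H96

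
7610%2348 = 566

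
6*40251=241506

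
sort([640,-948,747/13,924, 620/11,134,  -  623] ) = [ - 948, - 623, 620/11,747/13,134,640,  924] 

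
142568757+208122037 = 350690794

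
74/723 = 74/723 = 0.10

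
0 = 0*2909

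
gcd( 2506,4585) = 7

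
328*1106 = 362768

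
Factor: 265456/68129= 752/193 =2^4*47^1 * 193^ (-1)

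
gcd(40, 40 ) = 40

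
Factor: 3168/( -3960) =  - 4/5  =  - 2^2*5^ ( - 1 )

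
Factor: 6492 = 2^2*3^1*541^1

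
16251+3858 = 20109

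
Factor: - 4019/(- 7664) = 2^ ( - 4)*479^( - 1)*4019^1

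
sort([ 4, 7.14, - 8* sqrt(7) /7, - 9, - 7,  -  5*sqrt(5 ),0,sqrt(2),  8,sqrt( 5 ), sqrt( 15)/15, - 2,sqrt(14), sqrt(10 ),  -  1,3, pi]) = [ - 5*sqrt( 5), - 9, - 7, -8*sqrt( 7)/7, - 2, - 1,0, sqrt(15)/15,sqrt (2),sqrt( 5 ), 3, pi , sqrt( 10), sqrt(14),4, 7.14, 8]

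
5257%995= 282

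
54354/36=1509 + 5/6 = 1509.83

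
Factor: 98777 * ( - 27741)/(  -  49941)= 913390919/16647 =3^ (-1)*7^2*31^( - 1 )*103^1 * 137^1*179^(-1 )*1321^1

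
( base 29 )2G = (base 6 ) 202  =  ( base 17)46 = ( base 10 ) 74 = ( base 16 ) 4a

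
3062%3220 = 3062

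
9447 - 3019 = 6428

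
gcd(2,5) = 1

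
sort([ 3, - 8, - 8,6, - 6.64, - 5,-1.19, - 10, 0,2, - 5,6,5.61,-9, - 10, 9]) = [ - 10,-10 , - 9, - 8, - 8, - 6.64, - 5 , - 5, -1.19,0,2,3, 5.61,6,  6,9 ]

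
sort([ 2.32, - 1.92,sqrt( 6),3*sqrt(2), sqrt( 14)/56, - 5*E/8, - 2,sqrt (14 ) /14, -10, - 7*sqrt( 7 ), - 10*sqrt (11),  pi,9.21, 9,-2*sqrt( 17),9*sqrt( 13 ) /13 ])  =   [ - 10 *sqrt( 11 ), - 7*sqrt( 7 ), -10, - 2*sqrt( 17 ),- 2 , - 1.92, - 5*E/8,sqrt(14)/56,sqrt (14 )/14, 2.32 , sqrt(6),9*sqrt( 13 )/13,pi, 3*sqrt( 2 ),9,9.21]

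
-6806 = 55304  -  62110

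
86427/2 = 86427/2 = 43213.50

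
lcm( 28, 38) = 532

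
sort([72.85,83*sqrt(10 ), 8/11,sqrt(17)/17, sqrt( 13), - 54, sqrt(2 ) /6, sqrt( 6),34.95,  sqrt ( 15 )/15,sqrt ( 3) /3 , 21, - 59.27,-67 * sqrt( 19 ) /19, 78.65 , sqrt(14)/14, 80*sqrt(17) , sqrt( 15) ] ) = [ - 59.27, - 54, - 67*sqrt(19)/19, sqrt( 2 ) /6 , sqrt( 17) /17,sqrt( 15)/15,sqrt( 14)/14,sqrt( 3)/3, 8/11, sqrt(6), sqrt(13 ) , sqrt(15 ), 21, 34.95, 72.85,78.65, 83*sqrt( 10 ), 80*sqrt( 17)]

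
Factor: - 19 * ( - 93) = 3^1*19^1*31^1  =  1767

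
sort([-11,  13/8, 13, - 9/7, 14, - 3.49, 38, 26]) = [ - 11 , - 3.49, - 9/7,13/8, 13, 14, 26, 38]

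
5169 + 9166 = 14335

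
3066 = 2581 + 485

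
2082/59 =2082/59 = 35.29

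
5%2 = 1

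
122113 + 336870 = 458983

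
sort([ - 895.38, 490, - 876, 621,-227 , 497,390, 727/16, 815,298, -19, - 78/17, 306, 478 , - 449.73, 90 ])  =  [ - 895.38, - 876, - 449.73, - 227, - 19, - 78/17, 727/16, 90, 298,306, 390, 478, 490 , 497,621, 815]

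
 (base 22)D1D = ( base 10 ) 6327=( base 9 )8610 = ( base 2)1100010110111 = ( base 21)e76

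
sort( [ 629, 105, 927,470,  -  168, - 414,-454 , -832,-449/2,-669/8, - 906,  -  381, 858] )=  [ - 906, - 832,-454,-414, - 381, - 449/2, - 168,-669/8,  105,  470,629 , 858, 927]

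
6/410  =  3/205  =  0.01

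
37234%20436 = 16798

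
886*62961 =55783446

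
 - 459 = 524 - 983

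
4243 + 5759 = 10002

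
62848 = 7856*8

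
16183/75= 16183/75  =  215.77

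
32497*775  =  25185175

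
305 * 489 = 149145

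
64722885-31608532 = 33114353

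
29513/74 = 398 + 61/74= 398.82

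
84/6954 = 14/1159 = 0.01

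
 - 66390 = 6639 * ( - 10 ) 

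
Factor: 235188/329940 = 139/195 = 3^(-1) * 5^( - 1 ) * 13^(  -  1) *139^1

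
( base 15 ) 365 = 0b1100000010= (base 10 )770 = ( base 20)1IA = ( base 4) 30002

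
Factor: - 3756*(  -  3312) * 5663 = 2^6 * 3^3*7^1*23^1*313^1*809^1 = 70446995136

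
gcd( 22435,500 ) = 5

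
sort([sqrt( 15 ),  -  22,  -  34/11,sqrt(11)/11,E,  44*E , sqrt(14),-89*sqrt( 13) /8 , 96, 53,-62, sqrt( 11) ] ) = [ - 62, - 89*sqrt(13 ) /8 , - 22, - 34/11,sqrt( 11) /11, E, sqrt(11 ),sqrt( 14),sqrt( 15), 53,96,44 * E ] 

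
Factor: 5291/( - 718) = -2^( - 1) *11^1*  13^1 * 37^1*359^( - 1 )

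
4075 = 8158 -4083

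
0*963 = 0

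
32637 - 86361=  - 53724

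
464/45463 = 464/45463  =  0.01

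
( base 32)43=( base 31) 47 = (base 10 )131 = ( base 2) 10000011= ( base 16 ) 83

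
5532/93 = 59+15/31 =59.48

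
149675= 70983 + 78692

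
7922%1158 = 974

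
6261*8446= 52880406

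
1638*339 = 555282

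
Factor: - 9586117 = - 193^1*49669^1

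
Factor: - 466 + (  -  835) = -1301 = -1301^1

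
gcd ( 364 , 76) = 4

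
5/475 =1/95 = 0.01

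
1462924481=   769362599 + 693561882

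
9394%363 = 319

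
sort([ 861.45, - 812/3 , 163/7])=[ - 812/3, 163/7,861.45 ] 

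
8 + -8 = 0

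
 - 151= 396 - 547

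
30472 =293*104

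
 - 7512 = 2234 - 9746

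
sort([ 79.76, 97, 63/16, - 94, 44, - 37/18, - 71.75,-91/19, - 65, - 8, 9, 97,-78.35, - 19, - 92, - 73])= [ - 94,- 92, - 78.35, - 73, - 71.75,  -  65, - 19, - 8, - 91/19, - 37/18, 63/16, 9, 44,79.76, 97,97 ] 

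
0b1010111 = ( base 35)2h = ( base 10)87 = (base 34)2j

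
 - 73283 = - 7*10469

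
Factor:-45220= -2^2  *  5^1* 7^1  *  17^1 * 19^1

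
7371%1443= 156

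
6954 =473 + 6481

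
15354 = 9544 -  - 5810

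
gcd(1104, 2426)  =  2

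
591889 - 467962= 123927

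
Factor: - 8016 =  - 2^4 * 3^1*167^1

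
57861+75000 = 132861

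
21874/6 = 10937/3 = 3645.67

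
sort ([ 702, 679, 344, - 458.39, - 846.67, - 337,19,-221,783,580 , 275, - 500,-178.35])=[ - 846.67,  -  500, - 458.39, - 337 ,  -  221, - 178.35, 19 , 275,344,580, 679, 702,783 ]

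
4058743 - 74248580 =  - 70189837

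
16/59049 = 16/59049= 0.00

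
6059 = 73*83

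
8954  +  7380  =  16334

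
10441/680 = 15+241/680= 15.35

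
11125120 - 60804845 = - 49679725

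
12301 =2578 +9723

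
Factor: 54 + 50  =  2^3*13^1 =104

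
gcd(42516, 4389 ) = 3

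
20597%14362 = 6235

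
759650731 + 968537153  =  1728187884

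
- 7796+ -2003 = -9799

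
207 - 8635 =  - 8428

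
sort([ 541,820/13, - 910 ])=[-910, 820/13, 541]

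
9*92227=830043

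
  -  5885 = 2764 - 8649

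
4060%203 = 0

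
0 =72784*0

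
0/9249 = 0 = 0.00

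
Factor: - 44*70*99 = - 304920  =  - 2^3*3^2*5^1*7^1*11^2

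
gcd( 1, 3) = 1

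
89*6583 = 585887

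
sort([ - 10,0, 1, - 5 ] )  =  [-10,- 5, 0, 1]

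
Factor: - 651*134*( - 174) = 15178716 = 2^2*3^2*7^1*29^1 *31^1*67^1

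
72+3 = 75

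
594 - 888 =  - 294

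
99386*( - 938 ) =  - 93224068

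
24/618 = 4/103 = 0.04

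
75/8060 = 15/1612 = 0.01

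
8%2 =0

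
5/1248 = 5/1248=0.00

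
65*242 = 15730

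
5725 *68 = 389300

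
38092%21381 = 16711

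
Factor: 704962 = 2^1*352481^1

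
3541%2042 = 1499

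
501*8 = 4008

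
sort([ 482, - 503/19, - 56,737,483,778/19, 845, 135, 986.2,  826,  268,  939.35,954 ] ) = [- 56,- 503/19, 778/19, 135, 268,482,  483, 737,826,  845,939.35, 954,986.2 ] 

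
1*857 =857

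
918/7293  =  18/143 = 0.13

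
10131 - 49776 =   -  39645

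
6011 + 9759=15770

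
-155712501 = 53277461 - 208989962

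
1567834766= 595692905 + 972141861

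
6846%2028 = 762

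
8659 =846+7813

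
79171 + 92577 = 171748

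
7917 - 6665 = 1252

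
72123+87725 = 159848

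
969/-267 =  -323/89 = - 3.63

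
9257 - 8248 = 1009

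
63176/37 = 63176/37= 1707.46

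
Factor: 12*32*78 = 2^8*3^2*13^1 = 29952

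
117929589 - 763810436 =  - 645880847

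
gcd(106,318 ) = 106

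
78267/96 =26089/32 = 815.28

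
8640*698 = 6030720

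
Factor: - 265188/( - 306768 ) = 287/332 = 2^( - 2)*7^1*41^1*83^( - 1)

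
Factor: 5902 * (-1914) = - 11296428 = - 2^2 * 3^1*11^1*13^1*29^1*227^1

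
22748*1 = 22748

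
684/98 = 342/49 = 6.98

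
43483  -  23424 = 20059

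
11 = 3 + 8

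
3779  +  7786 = 11565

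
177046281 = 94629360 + 82416921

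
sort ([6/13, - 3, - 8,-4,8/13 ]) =[ - 8, - 4,  -  3,6/13, 8/13 ] 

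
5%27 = 5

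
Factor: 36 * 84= 2^4*3^3*7^1 = 3024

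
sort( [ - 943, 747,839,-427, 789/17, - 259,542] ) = [ - 943,  -  427, - 259,789/17,542, 747 , 839]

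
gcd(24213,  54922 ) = 7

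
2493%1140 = 213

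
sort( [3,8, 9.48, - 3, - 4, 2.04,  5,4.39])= [ - 4, - 3, 2.04,  3,4.39, 5,8,9.48 ] 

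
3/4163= 3/4163 = 0.00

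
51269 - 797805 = - 746536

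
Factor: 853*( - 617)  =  -617^1 * 853^1 = - 526301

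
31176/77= 31176/77 = 404.88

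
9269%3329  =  2611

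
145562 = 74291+71271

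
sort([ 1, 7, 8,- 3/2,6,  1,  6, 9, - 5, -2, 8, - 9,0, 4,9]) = [ - 9, - 5, - 2, - 3/2, 0,1,1, 4, 6, 6, 7, 8, 8,9,9 ]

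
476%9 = 8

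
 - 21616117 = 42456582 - 64072699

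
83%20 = 3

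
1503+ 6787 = 8290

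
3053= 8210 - 5157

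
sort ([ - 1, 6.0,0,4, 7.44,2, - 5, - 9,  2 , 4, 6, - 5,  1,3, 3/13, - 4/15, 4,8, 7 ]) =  [ - 9,-5, -5, - 1, - 4/15, 0,3/13, 1 , 2,  2 , 3,4,4 , 4,6.0 , 6,7,  7.44, 8]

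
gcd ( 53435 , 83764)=1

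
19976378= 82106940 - 62130562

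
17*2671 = 45407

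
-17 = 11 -28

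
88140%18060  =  15900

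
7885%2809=2267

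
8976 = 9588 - 612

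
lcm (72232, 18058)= 72232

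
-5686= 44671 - 50357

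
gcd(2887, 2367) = 1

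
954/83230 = 477/41615 = 0.01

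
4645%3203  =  1442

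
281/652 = 281/652  =  0.43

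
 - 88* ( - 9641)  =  848408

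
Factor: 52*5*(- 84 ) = - 21840=- 2^4 * 3^1*5^1 * 7^1*13^1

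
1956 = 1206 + 750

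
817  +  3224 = 4041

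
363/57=6+7/19 =6.37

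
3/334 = 3/334 = 0.01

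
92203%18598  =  17811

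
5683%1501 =1180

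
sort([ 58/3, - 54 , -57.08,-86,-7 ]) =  [ - 86 , - 57.08,-54, -7,58/3] 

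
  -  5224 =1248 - 6472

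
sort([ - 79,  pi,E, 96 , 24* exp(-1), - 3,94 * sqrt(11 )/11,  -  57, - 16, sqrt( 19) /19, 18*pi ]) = [ - 79, - 57, - 16, - 3, sqrt(19) /19,E, pi, 24*exp( - 1 ), 94*sqrt(11 ) /11, 18 * pi,96] 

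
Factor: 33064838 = 2^1*541^1*30559^1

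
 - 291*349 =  - 101559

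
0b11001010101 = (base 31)1L9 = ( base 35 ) 1BB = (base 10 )1621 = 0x655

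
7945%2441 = 622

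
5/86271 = 5/86271 = 0.00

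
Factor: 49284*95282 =2^3*3^2*11^1*37^2  *61^1*71^1 =4695878088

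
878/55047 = 878/55047 = 0.02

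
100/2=50=50.00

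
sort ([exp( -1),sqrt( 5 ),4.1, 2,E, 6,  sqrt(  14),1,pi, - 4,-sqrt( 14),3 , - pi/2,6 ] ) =[  -  4, - sqrt(14),  -  pi/2 , exp (- 1 ), 1, 2 , sqrt(5),  E , 3, pi,  sqrt(14), 4.1,  6, 6]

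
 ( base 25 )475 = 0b101001111000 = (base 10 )2680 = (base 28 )3bk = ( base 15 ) BDA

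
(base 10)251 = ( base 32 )7r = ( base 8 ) 373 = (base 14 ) 13D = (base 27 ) 98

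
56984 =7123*8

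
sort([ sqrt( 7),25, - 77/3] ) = [ - 77/3,sqrt(7) , 25] 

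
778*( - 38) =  - 29564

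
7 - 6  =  1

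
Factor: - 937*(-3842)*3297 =2^1*3^1*7^1* 17^1*113^1*157^1 * 937^1 = 11869048338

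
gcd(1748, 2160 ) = 4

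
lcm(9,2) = 18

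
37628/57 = 37628/57 = 660.14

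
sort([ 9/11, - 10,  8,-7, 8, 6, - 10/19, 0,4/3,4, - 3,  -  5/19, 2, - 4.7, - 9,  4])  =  [ - 10, - 9, - 7, - 4.7, - 3,-10/19, - 5/19, 0 , 9/11, 4/3, 2,4, 4,6 , 8,  8 ]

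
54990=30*1833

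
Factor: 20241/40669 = 3^2 * 13^1*67^ ( - 1 )*173^1*607^( - 1)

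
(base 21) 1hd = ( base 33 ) OJ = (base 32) pb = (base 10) 811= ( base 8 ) 1453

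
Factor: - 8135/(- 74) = 2^( - 1 )*5^1*37^(-1 )*1627^1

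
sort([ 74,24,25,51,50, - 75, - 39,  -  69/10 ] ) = [ - 75 , - 39, -69/10, 24,25,50,51,  74]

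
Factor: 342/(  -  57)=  - 2^1*  3^1 = -6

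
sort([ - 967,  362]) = [ - 967, 362 ] 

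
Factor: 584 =2^3*73^1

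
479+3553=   4032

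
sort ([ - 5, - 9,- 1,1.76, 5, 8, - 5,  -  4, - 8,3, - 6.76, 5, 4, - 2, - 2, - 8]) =[ - 9, - 8, - 8, - 6.76,  -  5 , - 5 , -4, - 2, - 2, - 1, 1.76, 3, 4,  5, 5,8]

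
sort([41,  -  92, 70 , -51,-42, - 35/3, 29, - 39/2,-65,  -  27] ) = [ - 92,-65, - 51, - 42, - 27,  -  39/2, - 35/3, 29, 41, 70 ] 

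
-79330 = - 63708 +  - 15622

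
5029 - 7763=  - 2734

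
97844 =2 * 48922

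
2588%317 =52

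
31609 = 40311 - 8702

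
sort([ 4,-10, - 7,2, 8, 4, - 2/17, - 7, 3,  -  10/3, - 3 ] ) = [ - 10,-7, - 7,  -  10/3, - 3,  -  2/17,2 , 3,4,4,8]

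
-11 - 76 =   -  87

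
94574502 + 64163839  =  158738341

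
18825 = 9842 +8983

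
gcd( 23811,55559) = 7937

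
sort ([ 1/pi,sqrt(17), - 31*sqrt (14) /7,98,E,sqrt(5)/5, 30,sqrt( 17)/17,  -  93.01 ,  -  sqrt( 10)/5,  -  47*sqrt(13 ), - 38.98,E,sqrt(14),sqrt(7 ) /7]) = [ - 47*sqrt( 13), - 93.01, - 38.98, - 31*sqrt(14) /7,- sqrt( 10)/5,sqrt(17)/17,1/pi,sqrt( 7)/7,sqrt(5)/5,E,E,sqrt( 14 ) , sqrt( 17),30,98]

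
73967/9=73967/9 =8218.56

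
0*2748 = 0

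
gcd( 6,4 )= 2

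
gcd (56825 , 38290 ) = 5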